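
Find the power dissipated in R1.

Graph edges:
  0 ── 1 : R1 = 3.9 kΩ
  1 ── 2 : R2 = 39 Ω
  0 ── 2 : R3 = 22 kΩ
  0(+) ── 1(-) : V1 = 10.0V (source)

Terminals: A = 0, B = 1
Nodal analysis, taking node 1 as the 0 V reference.
Source V1 fixes V_0 = 10 V.
KCL at each unknown node (sum of currents leaving = 0; resistances in Ω):
  Node 2: (V_2 - 0)/39 + (V_2 - 10)/22000 = 0
Collecting terms: 0.02569 × V_2 = 0.0004545  =>  V_2 = 0.0177 V
I_R1 = (V_0 - V_1)/R1 = (10 - 0)/3900 = 0.002564 A
P_R1 = I_R1² × R1 = (0.002564)² × 3900 = 0.02564 W

Final answer: 0.02564 W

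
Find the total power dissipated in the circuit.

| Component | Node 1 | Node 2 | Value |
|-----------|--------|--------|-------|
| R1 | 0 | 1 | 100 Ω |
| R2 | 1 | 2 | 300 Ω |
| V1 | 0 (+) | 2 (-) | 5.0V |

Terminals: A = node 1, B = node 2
Nodal analysis, taking node 2 as the 0 V reference.
Source V1 fixes V_0 = 5 V.
KCL at each unknown node (sum of currents leaving = 0; resistances in Ω):
  Node 1: (V_1 - 5)/100 + (V_1 - 0)/300 = 0
Collecting terms: 0.01333 × V_1 = 0.05  =>  V_1 = 3.75 V
Power in each resistor, P = (ΔV)²/R:
  P_R1 = (5 - 3.75)²/100 = 0.01562 W
  P_R2 = (3.75 - 0)²/300 = 0.04688 W
P_total = P_R1 + P_R2 = 0.0625 W

Final answer: 0.0625 W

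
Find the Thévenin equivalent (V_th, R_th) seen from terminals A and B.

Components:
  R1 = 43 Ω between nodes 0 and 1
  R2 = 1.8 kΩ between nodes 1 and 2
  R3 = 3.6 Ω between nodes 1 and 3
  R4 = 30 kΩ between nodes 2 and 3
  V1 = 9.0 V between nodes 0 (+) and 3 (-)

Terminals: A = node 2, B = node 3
Step 1 — V_th is the open-circuit voltage V_A - V_B (nothing connected across the terminals).
Nodal analysis, taking node 3 as the 0 V reference.
Source V1 fixes V_0 = 9 V.
KCL at each unknown node (sum of currents leaving = 0; resistances in Ω):
  Node 1: (V_1 - 9)/43 + (V_1 - V_2)/1800 + (V_1 - 0)/3.6 = 0
  Node 2: (V_2 - V_1)/1800 + (V_2 - 0)/30000 = 0
Collecting terms (coefficients in siemens):
  0.3016·V_1 - 0.0005556·V_2 = 0.2093
  0.0005889·V_2 - 0.0005556·V_1 = 0
Determinant D = (0.3016)(0.0005889) - (-0.0005556)(-0.0005556) = 0.0001773
V_1 = [(0.2093)(0.0005889) - (-0.0005556)(0)]/D = 0.6952 V
V_2 = [(0.3016)(0) - (0.2093)(-0.0005556)]/D = 0.6559 V
V_th = V_2 - V_3 = 0.6559 - 0 = 0.6559 V
Step 2 — R_th: zero the source — replace V1 by a short circuit (node 3 merges into node 0) — and find the resistance seen between A (node 2) and B (node 0).
Reduce the network between node 2 (A) and node 0 (B) by series/parallel combination:
  Rp1 = R1 ‖ R3 (parallel, both between nodes 0 and 1) = 1/(1/43 + 1/3.6) = 3.322 Ω
  Rs1 = R2 + Rp1 (series, joined only at node 1) = 1800 + 3.322 = 1803 Ω
  Rp2 = R4 ‖ Rs1 (parallel, both between nodes 0 and 2) = 1/(1/30000 + 1/1803) = 1701 Ω
R_th = 1.701 kΩ

Final answer: V_th = 0.6559 V, R_th = 1.701 kΩ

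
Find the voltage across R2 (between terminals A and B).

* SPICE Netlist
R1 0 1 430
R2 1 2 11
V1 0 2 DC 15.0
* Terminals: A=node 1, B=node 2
R1 and R2 are in series across V1 (node 0 → node 1 → node 2), and the output A–B is taken across R2, so this is a voltage divider.
Series current: I = V1/(R1 + R2) = 15/(430 + 11) = 15/441 = 0.03401 A
V_R2 = I × R2 = V1 × R2/(R1 + R2) = 15 × 11/441 = 0.3741 V

Final answer: 0.3741 V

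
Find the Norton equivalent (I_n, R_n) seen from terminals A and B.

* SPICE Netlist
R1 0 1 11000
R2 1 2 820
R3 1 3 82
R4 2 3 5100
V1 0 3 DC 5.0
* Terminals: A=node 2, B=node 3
Find the Thévenin equivalent first; then I_n = V_th/R_th and R_n = R_th.
Step 1 — V_th is the open-circuit voltage V_A - V_B (nothing connected across the terminals).
Nodal analysis, taking node 3 as the 0 V reference.
Source V1 fixes V_0 = 5 V.
KCL at each unknown node (sum of currents leaving = 0; resistances in Ω):
  Node 1: (V_1 - 5)/11000 + (V_1 - V_2)/820 + (V_1 - 0)/82 = 0
  Node 2: (V_2 - V_1)/820 + (V_2 - 0)/5100 = 0
Collecting terms (coefficients in siemens):
  0.01351·V_1 - 0.00122·V_2 = 0.0004545
  0.001416·V_2 - 0.00122·V_1 = 0
Determinant D = (0.01351)(0.001416) - (-0.00122)(-0.00122) = 0.00001763
V_1 = [(0.0004545)(0.001416) - (-0.00122)(0)]/D = 0.0365 V
V_2 = [(0.01351)(0) - (0.0004545)(-0.00122)]/D = 0.03144 V
V_th = V_2 - V_3 = 0.03144 - 0 = 0.03144 V
Step 2 — R_th: zero the source — replace V1 by a short circuit (node 3 merges into node 0) — and find the resistance seen between A (node 2) and B (node 0).
Reduce the network between node 2 (A) and node 0 (B) by series/parallel combination:
  Rp1 = R1 ‖ R3 (parallel, both between nodes 0 and 1) = 1/(1/11000 + 1/82) = 81.39 Ω
  Rs1 = R2 + Rp1 (series, joined only at node 1) = 820 + 81.39 = 901.4 Ω
  Rp2 = R4 ‖ Rs1 (parallel, both between nodes 0 and 2) = 1/(1/5100 + 1/901.4) = 766 Ω
R_th = 766 Ω
I_n = V_th/R_th = 0.03144/766 = 0.00004104 A, and R_n = R_th = 766 Ω

Final answer: I_n = 4.104e-05 A, R_n = 766 Ω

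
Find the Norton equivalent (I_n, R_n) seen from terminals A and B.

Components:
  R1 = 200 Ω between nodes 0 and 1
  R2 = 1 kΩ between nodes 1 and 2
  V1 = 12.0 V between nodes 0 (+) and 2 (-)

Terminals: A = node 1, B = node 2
Find the Thévenin equivalent first; then I_n = V_th/R_th and R_n = R_th.
Step 1 — V_th is the open-circuit voltage V_A - V_B (nothing connected across the terminals).
Nodal analysis, taking node 2 as the 0 V reference.
Source V1 fixes V_0 = 12 V.
KCL at each unknown node (sum of currents leaving = 0; resistances in Ω):
  Node 1: (V_1 - 12)/200 + (V_1 - 0)/1000 = 0
Collecting terms: 0.006 × V_1 = 0.06  =>  V_1 = 10 V
V_th = V_1 - V_2 = 10 - 0 = 10 V
Step 2 — R_th: zero the source — replace V1 by a short circuit (node 2 merges into node 0) — and find the resistance seen between A (node 1) and B (node 0).
Reduce the network between node 1 (A) and node 0 (B) by series/parallel combination:
  Rp1 = R1 ‖ R2 (parallel, both between nodes 0 and 1) = 1/(1/200 + 1/1000) = 166.7 Ω
R_th = 166.7 Ω
I_n = V_th/R_th = 10/166.7 = 0.06 A, and R_n = R_th = 166.7 Ω

Final answer: I_n = 0.06 A, R_n = 166.7 Ω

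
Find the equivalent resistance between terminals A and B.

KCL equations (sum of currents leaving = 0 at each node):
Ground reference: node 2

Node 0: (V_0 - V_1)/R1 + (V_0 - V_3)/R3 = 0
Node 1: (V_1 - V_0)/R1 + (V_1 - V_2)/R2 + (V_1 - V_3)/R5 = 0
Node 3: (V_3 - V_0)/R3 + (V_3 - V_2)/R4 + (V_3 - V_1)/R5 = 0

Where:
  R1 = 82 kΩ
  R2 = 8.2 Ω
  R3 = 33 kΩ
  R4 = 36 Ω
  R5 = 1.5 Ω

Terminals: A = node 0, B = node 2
The network is not a plain series/parallel combination. Inject a 1 A test current into terminal A (node 0) and return it from terminal B (node 2); then R_eq = V_A / (1 A).
Nodal analysis, taking node 2 as the 0 V reference.
Current source I_test pushes 1 A into node 0 and draws it out of node 2.
KCL at each unknown node (sum of currents leaving = 0; resistances in Ω):
  Node 0: (V_0 - V_1)/82000 + (V_0 - V_3)/33000 - 1 = 0
  Node 1: (V_1 - V_0)/82000 + (V_1 - 0)/8.2 + (V_1 - V_3)/1.5 = 0
  Node 3: (V_3 - V_0)/33000 + (V_3 - V_1)/1.5 + (V_3 - 0)/36 = 0
Collecting terms (coefficients in siemens):
  0.0000425·V_0 - 0.0000122·V_1 - 0.0000303·V_3 = 1
  0.7886·V_1 - 0.0000122·V_0 - 0.6667·V_3 = 0
  0.6945·V_3 - 0.0000303·V_0 - 0.6667·V_1 = 0
Solving these 3 simultaneous equations (Gaussian elimination) gives:
  V_0 = 23540 V, V_1 = 6.537 V, V_3 = 7.302 V
R_eq = V_0 / 1 A = 23540 Ω = 23.54 kΩ

Final answer: 23.54 kΩ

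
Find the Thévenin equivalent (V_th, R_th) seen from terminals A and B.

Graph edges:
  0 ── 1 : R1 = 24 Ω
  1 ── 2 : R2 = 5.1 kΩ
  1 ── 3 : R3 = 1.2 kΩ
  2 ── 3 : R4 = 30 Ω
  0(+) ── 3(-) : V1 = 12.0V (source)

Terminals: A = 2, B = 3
Step 1 — V_th is the open-circuit voltage V_A - V_B (nothing connected across the terminals).
Nodal analysis, taking node 3 as the 0 V reference.
Source V1 fixes V_0 = 12 V.
KCL at each unknown node (sum of currents leaving = 0; resistances in Ω):
  Node 1: (V_1 - 12)/24 + (V_1 - V_2)/5100 + (V_1 - 0)/1200 = 0
  Node 2: (V_2 - V_1)/5100 + (V_2 - 0)/30 = 0
Collecting terms (coefficients in siemens):
  0.0427·V_1 - 0.0001961·V_2 = 0.5
  0.03353·V_2 - 0.0001961·V_1 = 0
Determinant D = (0.0427)(0.03353) - (-0.0001961)(-0.0001961) = 0.001432
V_1 = [(0.5)(0.03353) - (-0.0001961)(0)]/D = 11.71 V
V_2 = [(0.0427)(0) - (0.5)(-0.0001961)]/D = 0.06849 V
V_th = V_2 - V_3 = 0.06849 - 0 = 0.06849 V
Step 2 — R_th: zero the source — replace V1 by a short circuit (node 3 merges into node 0) — and find the resistance seen between A (node 2) and B (node 0).
Reduce the network between node 2 (A) and node 0 (B) by series/parallel combination:
  Rp1 = R1 ‖ R3 (parallel, both between nodes 0 and 1) = 1/(1/24 + 1/1200) = 23.53 Ω
  Rs1 = R2 + Rp1 (series, joined only at node 1) = 5100 + 23.53 = 5124 Ω
  Rp2 = R4 ‖ Rs1 (parallel, both between nodes 0 and 2) = 1/(1/30 + 1/5124) = 29.83 Ω
R_th = 29.83 Ω

Final answer: V_th = 0.06849 V, R_th = 29.83 Ω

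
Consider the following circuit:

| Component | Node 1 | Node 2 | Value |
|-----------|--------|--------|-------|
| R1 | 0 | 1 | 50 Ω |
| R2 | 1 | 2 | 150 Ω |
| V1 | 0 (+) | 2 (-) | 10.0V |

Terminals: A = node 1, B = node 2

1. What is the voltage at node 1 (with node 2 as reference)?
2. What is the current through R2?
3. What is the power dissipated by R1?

Nodal analysis, taking node 2 as the 0 V reference.
Source V1 fixes V_0 = 10 V.
KCL at each unknown node (sum of currents leaving = 0; resistances in Ω):
  Node 1: (V_1 - 10)/50 + (V_1 - 0)/150 = 0
Collecting terms: 0.02667 × V_1 = 0.2  =>  V_1 = 7.5 V
Part 1:
  Read off the nodal solution: V_1 = 7.5 V
Part 2:
  I_R2 = (V_1 - V_2)/R2 = (7.5 - 0)/150 = 0.05 A
  Magnitude: I_R2 = 0.05 A
Part 3:
  I_R1 = (V_0 - V_1)/R1 = (10 - 7.5)/50 = 0.05 A
  P_R1 = I_R1² × R1 = (0.05)² × 50 = 0.125 W

Final answers:
1. V_1 = 7.5 V
2. I_R2 = 0.05 A
3. P_R1 = 0.125 W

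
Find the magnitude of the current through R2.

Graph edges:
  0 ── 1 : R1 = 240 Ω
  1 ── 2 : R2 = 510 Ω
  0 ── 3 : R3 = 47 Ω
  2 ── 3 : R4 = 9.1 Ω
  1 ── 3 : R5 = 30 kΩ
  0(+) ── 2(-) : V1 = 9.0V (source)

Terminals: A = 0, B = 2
Nodal analysis, taking node 2 as the 0 V reference.
Source V1 fixes V_0 = 9 V.
KCL at each unknown node (sum of currents leaving = 0; resistances in Ω):
  Node 1: (V_1 - 9)/240 + (V_1 - 0)/510 + (V_1 - V_3)/30000 = 0
  Node 3: (V_3 - 9)/47 + (V_3 - 0)/9.1 + (V_3 - V_1)/30000 = 0
Collecting terms (coefficients in siemens):
  0.006161·V_1 - 0.00003333·V_3 = 0.0375
  0.1312·V_3 - 0.00003333·V_1 = 0.1915
Determinant D = (0.006161)(0.1312) - (-0.00003333)(-0.00003333) = 0.0008083
V_1 = [(0.0375)(0.1312) - (-0.00003333)(0.1915)]/D = 6.095 V
V_3 = [(0.006161)(0.1915) - (0.0375)(-0.00003333)]/D = 1.461 V
I_R2 = (V_1 - V_2)/R2 = (6.095 - 0)/510 = 0.01195 A
|I_R2| = 0.01195 A

Final answer: |I_R2| = 0.01195 A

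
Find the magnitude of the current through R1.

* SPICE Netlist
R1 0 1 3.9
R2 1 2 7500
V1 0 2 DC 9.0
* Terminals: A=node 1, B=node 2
Nodal analysis, taking node 2 as the 0 V reference.
Source V1 fixes V_0 = 9 V.
KCL at each unknown node (sum of currents leaving = 0; resistances in Ω):
  Node 1: (V_1 - 9)/3.9 + (V_1 - 0)/7500 = 0
Collecting terms: 0.2565 × V_1 = 2.308  =>  V_1 = 8.995 V
I_R1 = (V_0 - V_1)/R1 = (9 - 8.995)/3.9 = 0.001199 A
|I_R1| = 0.001199 A

Final answer: |I_R1| = 0.001199 A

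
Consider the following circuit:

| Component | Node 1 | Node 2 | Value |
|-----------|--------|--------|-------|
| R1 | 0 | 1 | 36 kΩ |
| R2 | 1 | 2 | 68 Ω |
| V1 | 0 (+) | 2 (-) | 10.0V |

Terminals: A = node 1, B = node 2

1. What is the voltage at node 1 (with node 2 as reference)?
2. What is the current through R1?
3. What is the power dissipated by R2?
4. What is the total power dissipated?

Nodal analysis, taking node 2 as the 0 V reference.
Source V1 fixes V_0 = 10 V.
KCL at each unknown node (sum of currents leaving = 0; resistances in Ω):
  Node 1: (V_1 - 10)/36000 + (V_1 - 0)/68 = 0
Collecting terms: 0.01473 × V_1 = 0.0002778  =>  V_1 = 0.01885 V
Part 1:
  Read off the nodal solution: V_1 = 0.01885 V
Part 2:
  I_R1 = (V_0 - V_1)/R1 = (10 - 0.01885)/36000 = 0.0002773 A
  Magnitude: I_R1 = 0.0002773 A
Part 3:
  I_R2 = (V_1 - V_2)/R2 = (0.01885 - 0)/68 = 0.0002773 A
  P_R2 = I_R2² × R2 = (0.0002773)² × 68 = 0.000005227 W
Part 4:
  Power in each resistor, P = (ΔV)²/R:
    P_R1 = (10 - 0.01885)²/36000 = 0.002767 W
    P_R2 = (0.01885 - 0)²/68 = 0.000005227 W
  P_total = P_R1 + P_R2 = 0.002773 W

Final answers:
1. V_1 = 0.01885 V
2. I_R1 = 0.0002773 A
3. P_R2 = 5.227e-06 W
4. P_total = 0.002773 W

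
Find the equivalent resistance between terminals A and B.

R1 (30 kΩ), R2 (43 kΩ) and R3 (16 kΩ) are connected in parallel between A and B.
Reduce the network between node 0 (A) and node 1 (B) by series/parallel combination:
  Rp1 = R1 ‖ R2 ‖ R3 (parallel, all between nodes 0 and 1) = 1/(1/30000 + 1/43000 + 1/16000) = 8397 Ω
R_eq = 8.397 kΩ

Final answer: 8.397 kΩ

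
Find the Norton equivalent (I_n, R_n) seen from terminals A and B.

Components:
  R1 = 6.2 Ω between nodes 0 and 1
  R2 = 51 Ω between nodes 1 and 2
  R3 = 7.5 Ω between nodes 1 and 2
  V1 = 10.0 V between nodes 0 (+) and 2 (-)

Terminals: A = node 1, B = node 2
Find the Thévenin equivalent first; then I_n = V_th/R_th and R_n = R_th.
Step 1 — V_th is the open-circuit voltage V_A - V_B (nothing connected across the terminals).
Nodal analysis, taking node 2 as the 0 V reference.
Source V1 fixes V_0 = 10 V.
KCL at each unknown node (sum of currents leaving = 0; resistances in Ω):
  Node 1: (V_1 - 10)/6.2 + (V_1 - 0)/51 + (V_1 - 0)/7.5 = 0
Collecting terms: 0.3142 × V_1 = 1.613  =>  V_1 = 5.133 V
V_th = V_1 - V_2 = 5.133 - 0 = 5.133 V
Step 2 — R_th: zero the source — replace V1 by a short circuit (node 2 merges into node 0) — and find the resistance seen between A (node 1) and B (node 0).
Reduce the network between node 1 (A) and node 0 (B) by series/parallel combination:
  Rp1 = R1 ‖ R2 ‖ R3 (parallel, all between nodes 0 and 1) = 1/(1/6.2 + 1/51 + 1/7.5) = 3.182 Ω
R_th = 3.182 Ω
I_n = V_th/R_th = 5.133/3.182 = 1.613 A, and R_n = R_th = 3.182 Ω

Final answer: I_n = 1.613 A, R_n = 3.182 Ω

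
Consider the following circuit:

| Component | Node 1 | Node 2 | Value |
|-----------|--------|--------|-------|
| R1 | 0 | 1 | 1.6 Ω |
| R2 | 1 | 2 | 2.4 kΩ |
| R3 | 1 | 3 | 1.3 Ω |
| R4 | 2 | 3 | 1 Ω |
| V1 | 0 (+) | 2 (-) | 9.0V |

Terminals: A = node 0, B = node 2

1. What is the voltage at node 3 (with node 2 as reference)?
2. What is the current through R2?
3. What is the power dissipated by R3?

Nodal analysis, taking node 2 as the 0 V reference.
Source V1 fixes V_0 = 9 V.
KCL at each unknown node (sum of currents leaving = 0; resistances in Ω):
  Node 1: (V_1 - 9)/1.6 + (V_1 - 0)/2400 + (V_1 - V_3)/1.3 = 0
  Node 3: (V_3 - V_1)/1.3 + (V_3 - 0)/1 = 0
Collecting terms (coefficients in siemens):
  1.395·V_1 - 0.7692·V_3 = 5.625
  1.769·V_3 - 0.7692·V_1 = 0
Determinant D = (1.395)(1.769) - (-0.7692)(-0.7692) = 1.876
V_1 = [(5.625)(1.769) - (-0.7692)(0)]/D = 5.306 V
V_3 = [(1.395)(0) - (5.625)(-0.7692)]/D = 2.307 V
Part 1:
  Read off the nodal solution: V_3 = 2.307 V
Part 2:
  I_R2 = (V_1 - V_2)/R2 = (5.306 - 0)/2400 = 0.002211 A
  Magnitude: I_R2 = 0.002211 A
Part 3:
  I_R3 = (V_1 - V_3)/R3 = (5.306 - 2.307)/1.3 = 2.307 A
  P_R3 = I_R3² × R3 = (2.307)² × 1.3 = 6.918 W

Final answers:
1. V_3 = 2.307 V
2. I_R2 = 0.002211 A
3. P_R3 = 6.918 W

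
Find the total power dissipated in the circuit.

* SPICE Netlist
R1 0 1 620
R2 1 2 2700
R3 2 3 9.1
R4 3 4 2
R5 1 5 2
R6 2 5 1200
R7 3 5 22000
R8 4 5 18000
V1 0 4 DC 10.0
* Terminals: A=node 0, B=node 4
Nodal analysis, taking node 4 as the 0 V reference.
Source V1 fixes V_0 = 10 V.
KCL at each unknown node (sum of currents leaving = 0; resistances in Ω):
  Node 1: (V_1 - 10)/620 + (V_1 - V_2)/2700 + (V_1 - V_5)/2 = 0
  Node 2: (V_2 - V_1)/2700 + (V_2 - V_3)/9.1 + (V_2 - V_5)/1200 = 0
  Node 3: (V_3 - V_2)/9.1 + (V_3 - 0)/2 + (V_3 - V_5)/22000 = 0
  Node 5: (V_5 - V_1)/2 + (V_5 - V_2)/1200 + (V_5 - V_3)/22000 + (V_5 - 0)/18000 = 0
Collecting terms (coefficients in siemens):
  0.502·V_1 - 0.0003704·V_2 - 0.5·V_5 = 0.01613
  0.1111·V_2 - 0.0003704·V_1 - 0.1099·V_3 - 0.0008333·V_5 = 0
  0.6099·V_3 - 0.1099·V_2 - 0.00004545·V_5 = 0
  0.5009·V_5 - 0.5·V_1 - 0.0008333·V_2 - 0.00004545·V_3 = 0
Solving these 4 simultaneous equations (Gaussian elimination) gives:
  V_1 = 5.562 V, V_2 = 0.07374 V, V_3 = 0.0137 V, V_5 = 5.552 V
Power in each resistor, P = (ΔV)²/R:
  P_R1 = (10 - 5.562)²/620 = 0.03177 W
  P_R2 = (5.562 - 0.07374)²/2700 = 0.01116 W
  P_R3 = (0.07374 - 0.0137)²/9.1 = 0.0003961 W
  P_R4 = (0.0137 - 0)²/2 = 0.00009383 W
  P_R5 = (5.562 - 5.552)²/2 = 0.00005254 W
  P_R6 = (0.07374 - 5.552)²/1200 = 0.02501 W
  P_R7 = (0.0137 - 5.552)²/22000 = 0.001394 W
  P_R8 = (0 - 5.552)²/18000 = 0.001712 W
P_total = P_R1 + P_R2 + P_R3 + P_R4 + P_R5 + P_R6 + P_R7 + P_R8 = 0.07158 W

Final answer: 0.07158 W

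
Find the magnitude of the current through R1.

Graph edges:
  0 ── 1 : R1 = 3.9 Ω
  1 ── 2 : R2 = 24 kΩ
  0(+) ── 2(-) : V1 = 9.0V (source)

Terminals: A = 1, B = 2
Nodal analysis, taking node 2 as the 0 V reference.
Source V1 fixes V_0 = 9 V.
KCL at each unknown node (sum of currents leaving = 0; resistances in Ω):
  Node 1: (V_1 - 9)/3.9 + (V_1 - 0)/24000 = 0
Collecting terms: 0.2565 × V_1 = 2.308  =>  V_1 = 8.999 V
I_R1 = (V_0 - V_1)/R1 = (9 - 8.999)/3.9 = 0.0003749 A
|I_R1| = 0.0003749 A

Final answer: |I_R1| = 0.0003749 A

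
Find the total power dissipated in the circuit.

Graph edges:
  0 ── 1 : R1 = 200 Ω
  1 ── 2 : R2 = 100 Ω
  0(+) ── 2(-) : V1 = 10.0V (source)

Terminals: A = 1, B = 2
Nodal analysis, taking node 2 as the 0 V reference.
Source V1 fixes V_0 = 10 V.
KCL at each unknown node (sum of currents leaving = 0; resistances in Ω):
  Node 1: (V_1 - 10)/200 + (V_1 - 0)/100 = 0
Collecting terms: 0.015 × V_1 = 0.05  =>  V_1 = 3.333 V
Power in each resistor, P = (ΔV)²/R:
  P_R1 = (10 - 3.333)²/200 = 0.2222 W
  P_R2 = (3.333 - 0)²/100 = 0.1111 W
P_total = P_R1 + P_R2 = 0.3333 W

Final answer: 0.3333 W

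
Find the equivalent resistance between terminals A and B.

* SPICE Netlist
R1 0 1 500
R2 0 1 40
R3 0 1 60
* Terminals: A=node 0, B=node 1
Reduce the network between node 0 (A) and node 1 (B) by series/parallel combination:
  Rp1 = R1 ‖ R2 ‖ R3 (parallel, all between nodes 0 and 1) = 1/(1/500 + 1/40 + 1/60) = 22.9 Ω
R_eq = 22.9 Ω

Final answer: 22.9 Ω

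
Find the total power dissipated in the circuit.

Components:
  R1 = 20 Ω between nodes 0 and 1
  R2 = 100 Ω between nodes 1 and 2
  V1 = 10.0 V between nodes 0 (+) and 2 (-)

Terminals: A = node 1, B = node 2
Nodal analysis, taking node 2 as the 0 V reference.
Source V1 fixes V_0 = 10 V.
KCL at each unknown node (sum of currents leaving = 0; resistances in Ω):
  Node 1: (V_1 - 10)/20 + (V_1 - 0)/100 = 0
Collecting terms: 0.06 × V_1 = 0.5  =>  V_1 = 8.333 V
Power in each resistor, P = (ΔV)²/R:
  P_R1 = (10 - 8.333)²/20 = 0.1389 W
  P_R2 = (8.333 - 0)²/100 = 0.6944 W
P_total = P_R1 + P_R2 = 0.8333 W

Final answer: 0.8333 W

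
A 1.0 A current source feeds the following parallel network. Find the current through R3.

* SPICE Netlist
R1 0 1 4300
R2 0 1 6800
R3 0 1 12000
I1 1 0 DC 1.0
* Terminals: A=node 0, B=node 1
All resistors sit directly between nodes 0 and 1, so they are in parallel and share one voltage V; the full source current 1 A splits among them.
1/R_par = 1/4300 + 1/6800 + 1/12000 = 0.000463 S  =>  R_par = 2160 Ω
V = I × R_par = 1 × 2160 = 2160 V
I_R3 = V/R3 = 2160/12000 = 0.18 A

Final answer: 0.18 A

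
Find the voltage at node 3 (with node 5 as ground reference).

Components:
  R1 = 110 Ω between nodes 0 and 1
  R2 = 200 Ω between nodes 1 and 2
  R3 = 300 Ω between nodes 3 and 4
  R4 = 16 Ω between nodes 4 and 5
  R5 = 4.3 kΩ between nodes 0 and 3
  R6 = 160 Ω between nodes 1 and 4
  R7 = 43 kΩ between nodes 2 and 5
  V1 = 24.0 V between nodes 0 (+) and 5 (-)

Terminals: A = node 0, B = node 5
Nodal analysis, taking node 5 as the 0 V reference.
Source V1 fixes V_0 = 24 V.
KCL at each unknown node (sum of currents leaving = 0; resistances in Ω):
  Node 1: (V_1 - 24)/110 + (V_1 - V_2)/200 + (V_1 - V_4)/160 = 0
  Node 2: (V_2 - V_1)/200 + (V_2 - 0)/43000 = 0
  Node 3: (V_3 - V_4)/300 + (V_3 - 24)/4300 = 0
  Node 4: (V_4 - V_3)/300 + (V_4 - 0)/16 + (V_4 - V_1)/160 = 0
Collecting terms (coefficients in siemens):
  0.02034·V_1 - 0.005·V_2 - 0.00625·V_4 = 0.2182
  0.005023·V_2 - 0.005·V_1 = 0
  0.003566·V_3 - 0.003333·V_4 = 0.005581
  0.07208·V_4 - 0.00625·V_1 - 0.003333·V_3 = 0
Solving these 4 simultaneous equations (Gaussian elimination) gives:
  V_1 = 14.78 V, V_2 = 14.71 V, V_3 = 2.888 V, V_4 = 1.415 V
The requested potential is V_3 = 2.888 V.

Final answer: V_3 = 2.888 V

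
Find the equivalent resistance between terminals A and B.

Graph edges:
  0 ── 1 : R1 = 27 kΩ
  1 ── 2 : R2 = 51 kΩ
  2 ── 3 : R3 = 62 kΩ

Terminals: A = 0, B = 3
Reduce the network between node 0 (A) and node 3 (B) by series/parallel combination:
  Rs1 = R1 + R2 (series, joined only at node 1) = 27000 + 51000 = 78000 Ω
  Rs2 = R3 + Rs1 (series, joined only at node 2) = 62000 + 78000 = 140000 Ω
R_eq = 140 kΩ

Final answer: 140 kΩ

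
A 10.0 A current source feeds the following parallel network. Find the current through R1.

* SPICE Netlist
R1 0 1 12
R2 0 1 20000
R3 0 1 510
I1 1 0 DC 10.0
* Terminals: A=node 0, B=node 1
All resistors sit directly between nodes 0 and 1, so they are in parallel and share one voltage V; the full source current 10 A splits among them.
1/R_par = 1/12 + 1/20000 + 1/510 = 0.08534 S  =>  R_par = 11.72 Ω
V = I × R_par = 10 × 11.72 = 117.2 V
I_R1 = V/R1 = 117.2/12 = 9.764 A

Final answer: 9.764 A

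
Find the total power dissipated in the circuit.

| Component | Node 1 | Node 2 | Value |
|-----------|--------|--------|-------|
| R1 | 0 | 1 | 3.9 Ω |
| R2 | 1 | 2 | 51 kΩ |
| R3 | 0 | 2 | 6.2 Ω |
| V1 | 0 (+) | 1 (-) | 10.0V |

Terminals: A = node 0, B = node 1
Nodal analysis, taking node 1 as the 0 V reference.
Source V1 fixes V_0 = 10 V.
KCL at each unknown node (sum of currents leaving = 0; resistances in Ω):
  Node 2: (V_2 - 0)/51000 + (V_2 - 10)/6.2 = 0
Collecting terms: 0.1613 × V_2 = 1.613  =>  V_2 = 9.999 V
Power in each resistor, P = (ΔV)²/R:
  P_R1 = (10 - 0)²/3.9 = 25.64 W
  P_R2 = (0 - 9.999)²/51000 = 0.00196 W
  P_R3 = (10 - 9.999)²/6.2 = 0.0000002383 W
P_total = P_R1 + P_R2 + P_R3 = 25.64 W

Final answer: 25.64 W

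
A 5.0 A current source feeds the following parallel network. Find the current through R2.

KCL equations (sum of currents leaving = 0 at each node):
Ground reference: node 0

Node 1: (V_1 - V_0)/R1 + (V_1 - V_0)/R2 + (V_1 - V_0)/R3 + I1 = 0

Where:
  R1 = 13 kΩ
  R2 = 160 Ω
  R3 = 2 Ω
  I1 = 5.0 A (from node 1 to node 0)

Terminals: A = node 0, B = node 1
All resistors sit directly between nodes 0 and 1, so they are in parallel and share one voltage V; the full source current 5 A splits among them.
1/R_par = 1/13000 + 1/160 + 1/2 = 0.5063 S  =>  R_par = 1.975 Ω
V = I × R_par = 5 × 1.975 = 9.875 V
I_R2 = V/R2 = 9.875/160 = 0.06172 A

Final answer: 0.06172 A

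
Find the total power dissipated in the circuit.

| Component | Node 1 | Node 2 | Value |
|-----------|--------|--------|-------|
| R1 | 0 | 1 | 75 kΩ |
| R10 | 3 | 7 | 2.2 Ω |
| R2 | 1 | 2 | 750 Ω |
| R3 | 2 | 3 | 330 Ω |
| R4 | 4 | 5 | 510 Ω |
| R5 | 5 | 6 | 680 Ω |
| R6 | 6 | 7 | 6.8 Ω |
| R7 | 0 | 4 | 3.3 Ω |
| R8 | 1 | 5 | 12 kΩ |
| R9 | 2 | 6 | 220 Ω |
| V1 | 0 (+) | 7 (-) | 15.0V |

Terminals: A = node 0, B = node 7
Nodal analysis, taking node 7 as the 0 V reference.
Source V1 fixes V_0 = 15 V.
KCL at each unknown node (sum of currents leaving = 0; resistances in Ω):
  Node 1: (V_1 - 15)/75000 + (V_1 - V_2)/750 + (V_1 - V_5)/12000 = 0
  Node 2: (V_2 - V_1)/750 + (V_2 - V_3)/330 + (V_2 - V_6)/220 = 0
  Node 3: (V_3 - V_2)/330 + (V_3 - 0)/2.2 = 0
  Node 4: (V_4 - V_5)/510 + (V_4 - 15)/3.3 = 0
  Node 5: (V_5 - V_4)/510 + (V_5 - V_6)/680 + (V_5 - V_1)/12000 = 0
  Node 6: (V_6 - V_5)/680 + (V_6 - 0)/6.8 + (V_6 - V_2)/220 = 0
Collecting terms (coefficients in siemens):
  0.00143·V_1 - 0.001333·V_2 - 0.00008333·V_5 = 0.0002
  0.008909·V_2 - 0.001333·V_1 - 0.00303·V_3 - 0.004545·V_6 = 0
  0.4576·V_3 - 0.00303·V_2 = 0
  0.305·V_4 - 0.001961·V_5 = 4.545
  0.003515·V_5 - 0.00008333·V_1 - 0.001961·V_4 - 0.001471·V_6 = 0
  0.1531·V_6 - 0.004545·V_2 - 0.001471·V_5 = 0
Solving these 6 simultaneous equations (Gaussian elimination) gives:
  V_1 = 0.779 V, V_2 = 0.1605 V, V_3 = 0.001063 V, V_4 = 14.96 V
  V_5 = 8.399 V, V_6 = 0.08545 V
Power in each resistor, P = (ΔV)²/R:
  P_R1 = (15 - 0.779)²/75000 = 0.002696 W
  P_R2 = (0.779 - 0.1605)²/750 = 0.00051 W
  P_R3 = (0.1605 - 0.001063)²/330 = 0.00007707 W
  P_R4 = (14.96 - 8.399)²/510 = 0.08435 W
  P_R5 = (8.399 - 0.08545)²/680 = 0.1016 W
  P_R6 = (0.08545 - 0)²/6.8 = 0.001074 W
  P_R7 = (15 - 14.96)²/3.3 = 0.0005458 W
  P_R8 = (0.779 - 8.399)²/12000 = 0.004838 W
  P_R9 = (0.1605 - 0.08545)²/220 = 0.00002563 W
  P_R10 = (0.001063 - 0)²/2.2 = 0.0000005138 W
P_total = P_R1 + P_R2 + P_R3 + P_R4 + P_R5 + P_R6 + P_R7 + P_R8 + P_R9 + P_R10 = 0.1958 W

Final answer: 0.1958 W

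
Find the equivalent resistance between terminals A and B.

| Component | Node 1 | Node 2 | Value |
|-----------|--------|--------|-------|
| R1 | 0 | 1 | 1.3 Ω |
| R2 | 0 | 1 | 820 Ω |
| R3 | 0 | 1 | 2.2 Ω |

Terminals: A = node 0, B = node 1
Reduce the network between node 0 (A) and node 1 (B) by series/parallel combination:
  Rp1 = R1 ‖ R2 ‖ R3 (parallel, all between nodes 0 and 1) = 1/(1/1.3 + 1/820 + 1/2.2) = 0.8163 Ω
R_eq = 0.8163 Ω

Final answer: 0.8163 Ω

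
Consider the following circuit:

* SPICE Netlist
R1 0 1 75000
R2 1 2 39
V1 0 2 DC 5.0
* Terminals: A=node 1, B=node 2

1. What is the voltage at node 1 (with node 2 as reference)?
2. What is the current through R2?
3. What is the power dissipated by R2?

Nodal analysis, taking node 2 as the 0 V reference.
Source V1 fixes V_0 = 5 V.
KCL at each unknown node (sum of currents leaving = 0; resistances in Ω):
  Node 1: (V_1 - 5)/75000 + (V_1 - 0)/39 = 0
Collecting terms: 0.02565 × V_1 = 0.00006667  =>  V_1 = 0.002599 V
Part 1:
  Read off the nodal solution: V_1 = 0.002599 V
Part 2:
  I_R2 = (V_1 - V_2)/R2 = (0.002599 - 0)/39 = 0.00006663 A
  Magnitude: I_R2 = 0.00006663 A
Part 3:
  I_R2 = (V_1 - V_2)/R2 = (0.002599 - 0)/39 = 0.00006663 A
  P_R2 = I_R2² × R2 = (0.00006663)² × 39 = 0.0000001732 W

Final answers:
1. V_1 = 0.002599 V
2. I_R2 = 6.663e-05 A
3. P_R2 = 1.732e-07 W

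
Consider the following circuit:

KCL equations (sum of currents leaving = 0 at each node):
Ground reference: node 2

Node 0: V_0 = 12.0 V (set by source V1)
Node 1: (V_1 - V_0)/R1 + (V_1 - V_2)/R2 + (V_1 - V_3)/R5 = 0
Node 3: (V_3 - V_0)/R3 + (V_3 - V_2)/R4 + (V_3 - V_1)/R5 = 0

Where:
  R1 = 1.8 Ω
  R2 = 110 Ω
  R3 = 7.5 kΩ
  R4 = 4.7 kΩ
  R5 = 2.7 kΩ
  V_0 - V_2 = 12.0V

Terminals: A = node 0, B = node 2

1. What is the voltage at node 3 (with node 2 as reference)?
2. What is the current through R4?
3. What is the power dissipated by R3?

Nodal analysis, taking node 2 as the 0 V reference.
Source V1 fixes V_0 = 12 V.
KCL at each unknown node (sum of currents leaving = 0; resistances in Ω):
  Node 1: (V_1 - 12)/1.8 + (V_1 - 0)/110 + (V_1 - V_3)/2700 = 0
  Node 3: (V_3 - 12)/7500 + (V_3 - 0)/4700 + (V_3 - V_1)/2700 = 0
Collecting terms (coefficients in siemens):
  0.565·V_1 - 0.0003704·V_3 = 6.667
  0.0007165·V_3 - 0.0003704·V_1 = 0.0016
Determinant D = (0.565)(0.0007165) - (-0.0003704)(-0.0003704) = 0.0004047
V_1 = [(6.667)(0.0007165) - (-0.0003704)(0.0016)]/D = 11.8 V
V_3 = [(0.565)(0.0016) - (6.667)(-0.0003704)]/D = 8.335 V
Part 1:
  Read off the nodal solution: V_3 = 8.335 V
Part 2:
  I_R4 = (V_2 - V_3)/R4 = (0 - 8.335)/4700 = -0.001773 A
  Magnitude: I_R4 = 0.001773 A
Part 3:
  I_R3 = (V_0 - V_3)/R3 = (12 - 8.335)/7500 = 0.0004886 A
  P_R3 = I_R3² × R3 = (0.0004886)² × 7500 = 0.001791 W

Final answers:
1. V_3 = 8.335 V
2. I_R4 = 0.001773 A
3. P_R3 = 0.001791 W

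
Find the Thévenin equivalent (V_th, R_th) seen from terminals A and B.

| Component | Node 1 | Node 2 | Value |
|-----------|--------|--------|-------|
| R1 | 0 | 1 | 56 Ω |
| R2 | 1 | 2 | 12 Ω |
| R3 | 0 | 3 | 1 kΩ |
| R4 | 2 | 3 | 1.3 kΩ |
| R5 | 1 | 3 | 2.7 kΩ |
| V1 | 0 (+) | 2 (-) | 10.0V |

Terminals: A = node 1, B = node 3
Step 1 — V_th is the open-circuit voltage V_A - V_B (nothing connected across the terminals).
Nodal analysis, taking node 2 as the 0 V reference.
Source V1 fixes V_0 = 10 V.
KCL at each unknown node (sum of currents leaving = 0; resistances in Ω):
  Node 1: (V_1 - 10)/56 + (V_1 - 0)/12 + (V_1 - V_3)/2700 = 0
  Node 3: (V_3 - 10)/1000 + (V_3 - 0)/1300 + (V_3 - V_1)/2700 = 0
Collecting terms (coefficients in siemens):
  0.1016·V_1 - 0.0003704·V_3 = 0.1786
  0.00214·V_3 - 0.0003704·V_1 = 0.01
Determinant D = (0.1016)(0.00214) - (-0.0003704)(-0.0003704) = 0.0002172
V_1 = [(0.1786)(0.00214) - (-0.0003704)(0.01)]/D = 1.776 V
V_3 = [(0.1016)(0.01) - (0.1786)(-0.0003704)]/D = 4.981 V
V_th = V_1 - V_3 = 1.776 - 4.981 = -3.205 V
Step 2 — R_th: zero the source — replace V1 by a short circuit (node 2 merges into node 0) — and find the resistance seen between A (node 1) and B (node 3).
Reduce the network between node 1 (A) and node 3 (B) by series/parallel combination:
  Rp1 = R1 ‖ R2 (parallel, both between nodes 0 and 1) = 1/(1/56 + 1/12) = 9.882 Ω
  Rp2 = R3 ‖ R4 (parallel, both between nodes 0 and 3) = 1/(1/1000 + 1/1300) = 565.2 Ω
  Rs1 = Rp1 + Rp2 (series, joined only at node 0) = 9.882 + 565.2 = 575.1 Ω
  Rp3 = R5 ‖ Rs1 (parallel, both between nodes 1 and 3) = 1/(1/2700 + 1/575.1) = 474.1 Ω
R_th = 474.1 Ω

Final answer: V_th = -3.205 V, R_th = 474.1 Ω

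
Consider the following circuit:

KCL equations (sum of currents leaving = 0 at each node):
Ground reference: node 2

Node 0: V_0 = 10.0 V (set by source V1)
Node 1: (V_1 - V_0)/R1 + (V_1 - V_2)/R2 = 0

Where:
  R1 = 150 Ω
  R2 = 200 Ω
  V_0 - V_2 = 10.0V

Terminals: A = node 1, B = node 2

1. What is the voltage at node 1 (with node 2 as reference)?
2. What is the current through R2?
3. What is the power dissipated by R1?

Nodal analysis, taking node 2 as the 0 V reference.
Source V1 fixes V_0 = 10 V.
KCL at each unknown node (sum of currents leaving = 0; resistances in Ω):
  Node 1: (V_1 - 10)/150 + (V_1 - 0)/200 = 0
Collecting terms: 0.01167 × V_1 = 0.06667  =>  V_1 = 5.714 V
Part 1:
  Read off the nodal solution: V_1 = 5.714 V
Part 2:
  I_R2 = (V_1 - V_2)/R2 = (5.714 - 0)/200 = 0.02857 A
  Magnitude: I_R2 = 0.02857 A
Part 3:
  I_R1 = (V_0 - V_1)/R1 = (10 - 5.714)/150 = 0.02857 A
  P_R1 = I_R1² × R1 = (0.02857)² × 150 = 0.1224 W

Final answers:
1. V_1 = 5.714 V
2. I_R2 = 0.02857 A
3. P_R1 = 0.1224 W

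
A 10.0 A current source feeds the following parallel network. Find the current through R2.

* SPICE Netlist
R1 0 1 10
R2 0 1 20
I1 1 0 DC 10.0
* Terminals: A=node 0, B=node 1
All resistors sit directly between nodes 0 and 1, so they are in parallel and share one voltage V; the full source current 10 A splits among them.
1/R_par = 1/10 + 1/20 = 0.15 S  =>  R_par = 6.667 Ω
V = I × R_par = 10 × 6.667 = 66.67 V
I_R2 = V/R2 = 66.67/20 = 3.333 A

Final answer: 3.333 A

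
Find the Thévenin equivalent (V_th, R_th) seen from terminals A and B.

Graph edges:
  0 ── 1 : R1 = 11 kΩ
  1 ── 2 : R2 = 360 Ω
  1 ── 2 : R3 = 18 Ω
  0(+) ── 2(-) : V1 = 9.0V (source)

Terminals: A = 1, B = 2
Step 1 — V_th is the open-circuit voltage V_A - V_B (nothing connected across the terminals).
Nodal analysis, taking node 2 as the 0 V reference.
Source V1 fixes V_0 = 9 V.
KCL at each unknown node (sum of currents leaving = 0; resistances in Ω):
  Node 1: (V_1 - 9)/11000 + (V_1 - 0)/360 + (V_1 - 0)/18 = 0
Collecting terms: 0.05842 × V_1 = 0.0008182  =>  V_1 = 0.014 V
V_th = V_1 - V_2 = 0.014 - 0 = 0.014 V
Step 2 — R_th: zero the source — replace V1 by a short circuit (node 2 merges into node 0) — and find the resistance seen between A (node 1) and B (node 0).
Reduce the network between node 1 (A) and node 0 (B) by series/parallel combination:
  Rp1 = R1 ‖ R2 ‖ R3 (parallel, all between nodes 0 and 1) = 1/(1/11000 + 1/360 + 1/18) = 17.12 Ω
R_th = 17.12 Ω

Final answer: V_th = 0.014 V, R_th = 17.12 Ω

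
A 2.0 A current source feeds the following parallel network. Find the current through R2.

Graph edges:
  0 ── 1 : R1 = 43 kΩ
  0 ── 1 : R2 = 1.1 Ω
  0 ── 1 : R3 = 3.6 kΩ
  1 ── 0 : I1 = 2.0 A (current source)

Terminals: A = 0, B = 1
All resistors sit directly between nodes 0 and 1, so they are in parallel and share one voltage V; the full source current 2 A splits among them.
1/R_par = 1/43000 + 1/1.1 + 1/3600 = 0.9094 S  =>  R_par = 1.1 Ω
V = I × R_par = 2 × 1.1 = 2.199 V
I_R2 = V/R2 = 2.199/1.1 = 1.999 A

Final answer: 1.999 A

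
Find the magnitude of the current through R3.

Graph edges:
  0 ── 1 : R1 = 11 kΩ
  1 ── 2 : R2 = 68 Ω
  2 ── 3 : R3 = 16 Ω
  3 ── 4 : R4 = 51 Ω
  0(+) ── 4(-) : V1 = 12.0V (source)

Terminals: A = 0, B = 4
Nodal analysis, taking node 4 as the 0 V reference.
Source V1 fixes V_0 = 12 V.
KCL at each unknown node (sum of currents leaving = 0; resistances in Ω):
  Node 1: (V_1 - 12)/11000 + (V_1 - V_2)/68 = 0
  Node 2: (V_2 - V_1)/68 + (V_2 - V_3)/16 = 0
  Node 3: (V_3 - V_2)/16 + (V_3 - 0)/51 = 0
Collecting terms (coefficients in siemens):
  0.0148·V_1 - 0.01471·V_2 = 0.001091
  0.07721·V_2 - 0.01471·V_1 - 0.0625·V_3 = 0
  0.08211·V_3 - 0.0625·V_2 = 0
Solving these 3 simultaneous equations (Gaussian elimination) gives:
  V_1 = 0.1455 V, V_2 = 0.0722 V, V_3 = 0.05496 V
I_R3 = (V_2 - V_3)/R3 = (0.0722 - 0.05496)/16 = 0.001078 A
|I_R3| = 0.001078 A

Final answer: |I_R3| = 0.001078 A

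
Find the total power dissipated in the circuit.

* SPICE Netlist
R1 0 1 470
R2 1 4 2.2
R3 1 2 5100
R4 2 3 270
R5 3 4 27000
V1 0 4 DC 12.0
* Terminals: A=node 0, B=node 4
Nodal analysis, taking node 4 as the 0 V reference.
Source V1 fixes V_0 = 12 V.
KCL at each unknown node (sum of currents leaving = 0; resistances in Ω):
  Node 1: (V_1 - 12)/470 + (V_1 - 0)/2.2 + (V_1 - V_2)/5100 = 0
  Node 2: (V_2 - V_1)/5100 + (V_2 - V_3)/270 = 0
  Node 3: (V_3 - V_2)/270 + (V_3 - 0)/27000 = 0
Collecting terms (coefficients in siemens):
  0.4569·V_1 - 0.0001961·V_2 = 0.02553
  0.0039·V_2 - 0.0001961·V_1 - 0.003704·V_3 = 0
  0.003741·V_3 - 0.003704·V_2 = 0
Solving these 3 simultaneous equations (Gaussian elimination) gives:
  V_1 = 0.0559 V, V_2 = 0.0471 V, V_3 = 0.04663 V
Power in each resistor, P = (ΔV)²/R:
  P_R1 = (12 - 0.0559)²/470 = 0.3035 W
  P_R2 = (0.0559 - 0)²/2.2 = 0.001421 W
  P_R3 = (0.0559 - 0.0471)²/5100 = 0.00000001521 W
  P_R4 = (0.0471 - 0.04663)²/270 = 0.0000000008053 W
  P_R5 = (0.04663 - 0)²/27000 = 0.00000008053 W
P_total = P_R1 + P_R2 + P_R3 + P_R4 + P_R5 = 0.305 W

Final answer: 0.305 W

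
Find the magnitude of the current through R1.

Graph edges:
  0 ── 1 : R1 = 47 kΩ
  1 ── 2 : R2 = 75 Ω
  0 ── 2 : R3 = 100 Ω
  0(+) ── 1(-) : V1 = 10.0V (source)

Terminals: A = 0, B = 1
Nodal analysis, taking node 1 as the 0 V reference.
Source V1 fixes V_0 = 10 V.
KCL at each unknown node (sum of currents leaving = 0; resistances in Ω):
  Node 2: (V_2 - 0)/75 + (V_2 - 10)/100 = 0
Collecting terms: 0.02333 × V_2 = 0.1  =>  V_2 = 4.286 V
I_R1 = (V_0 - V_1)/R1 = (10 - 0)/47000 = 0.0002128 A
|I_R1| = 0.0002128 A

Final answer: |I_R1| = 0.0002128 A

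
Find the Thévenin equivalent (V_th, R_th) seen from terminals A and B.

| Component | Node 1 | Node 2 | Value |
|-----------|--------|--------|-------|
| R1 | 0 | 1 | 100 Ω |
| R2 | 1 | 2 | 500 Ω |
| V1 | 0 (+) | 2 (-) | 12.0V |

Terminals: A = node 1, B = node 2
Step 1 — V_th is the open-circuit voltage V_A - V_B (nothing connected across the terminals).
Nodal analysis, taking node 2 as the 0 V reference.
Source V1 fixes V_0 = 12 V.
KCL at each unknown node (sum of currents leaving = 0; resistances in Ω):
  Node 1: (V_1 - 12)/100 + (V_1 - 0)/500 = 0
Collecting terms: 0.012 × V_1 = 0.12  =>  V_1 = 10 V
V_th = V_1 - V_2 = 10 - 0 = 10 V
Step 2 — R_th: zero the source — replace V1 by a short circuit (node 2 merges into node 0) — and find the resistance seen between A (node 1) and B (node 0).
Reduce the network between node 1 (A) and node 0 (B) by series/parallel combination:
  Rp1 = R1 ‖ R2 (parallel, both between nodes 0 and 1) = 1/(1/100 + 1/500) = 83.33 Ω
R_th = 83.33 Ω

Final answer: V_th = 10 V, R_th = 83.33 Ω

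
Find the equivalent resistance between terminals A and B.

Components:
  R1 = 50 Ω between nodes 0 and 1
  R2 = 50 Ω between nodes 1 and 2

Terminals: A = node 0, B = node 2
Reduce the network between node 0 (A) and node 2 (B) by series/parallel combination:
  Rs1 = R1 + R2 (series, joined only at node 1) = 50 + 50 = 100 Ω
R_eq = 100 Ω

Final answer: 100 Ω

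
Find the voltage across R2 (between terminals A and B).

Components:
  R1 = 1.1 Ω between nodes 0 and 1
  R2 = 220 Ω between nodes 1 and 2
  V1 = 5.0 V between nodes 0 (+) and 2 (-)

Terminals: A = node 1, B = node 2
R1 and R2 are in series across V1 (node 0 → node 1 → node 2), and the output A–B is taken across R2, so this is a voltage divider.
Series current: I = V1/(R1 + R2) = 5/(1.1 + 220) = 5/221.1 = 0.02261 A
V_R2 = I × R2 = V1 × R2/(R1 + R2) = 5 × 220/221.1 = 4.975 V

Final answer: 4.975 V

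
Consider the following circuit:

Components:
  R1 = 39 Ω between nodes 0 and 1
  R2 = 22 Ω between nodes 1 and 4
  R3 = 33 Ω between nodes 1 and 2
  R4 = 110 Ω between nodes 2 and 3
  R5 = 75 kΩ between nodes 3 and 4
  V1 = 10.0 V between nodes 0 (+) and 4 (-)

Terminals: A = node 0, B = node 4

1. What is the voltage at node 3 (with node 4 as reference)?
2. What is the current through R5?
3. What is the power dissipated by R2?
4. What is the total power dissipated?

Nodal analysis, taking node 4 as the 0 V reference.
Source V1 fixes V_0 = 10 V.
KCL at each unknown node (sum of currents leaving = 0; resistances in Ω):
  Node 1: (V_1 - 10)/39 + (V_1 - 0)/22 + (V_1 - V_2)/33 = 0
  Node 2: (V_2 - V_1)/33 + (V_2 - V_3)/110 = 0
  Node 3: (V_3 - V_2)/110 + (V_3 - 0)/75000 = 0
Collecting terms (coefficients in siemens):
  0.1014·V_1 - 0.0303·V_2 = 0.2564
  0.03939·V_2 - 0.0303·V_1 - 0.009091·V_3 = 0
  0.009104·V_3 - 0.009091·V_2 = 0
Solving these 3 simultaneous equations (Gaussian elimination) gives:
  V_1 = 3.606 V, V_2 = 3.604 V, V_3 = 3.599 V
Part 1:
  Read off the nodal solution: V_3 = 3.599 V
Part 2:
  I_R5 = (V_3 - V_4)/R5 = (3.599 - 0)/75000 = 0.00004799 A
  Magnitude: I_R5 = 0.00004799 A
Part 3:
  I_R2 = (V_1 - V_4)/R2 = (3.606 - 0)/22 = 0.1639 A
  P_R2 = I_R2² × R2 = (0.1639)² × 22 = 0.591 W
Part 4:
  Power in each resistor, P = (ΔV)²/R:
    P_R1 = (10 - 3.606)²/39 = 1.048 W
    P_R2 = (3.606 - 0)²/22 = 0.591 W
    P_R3 = (3.606 - 3.604)²/33 = 0.00000007599 W
    P_R4 = (3.604 - 3.599)²/110 = 0.0000002533 W
    P_R5 = (3.599 - 0)²/75000 = 0.0001727 W
  P_total = P_R1 + P_R2 + P_R3 + P_R4 + P_R5 = 1.64 W

Final answers:
1. V_3 = 3.599 V
2. I_R5 = 4.799e-05 A
3. P_R2 = 0.591 W
4. P_total = 1.64 W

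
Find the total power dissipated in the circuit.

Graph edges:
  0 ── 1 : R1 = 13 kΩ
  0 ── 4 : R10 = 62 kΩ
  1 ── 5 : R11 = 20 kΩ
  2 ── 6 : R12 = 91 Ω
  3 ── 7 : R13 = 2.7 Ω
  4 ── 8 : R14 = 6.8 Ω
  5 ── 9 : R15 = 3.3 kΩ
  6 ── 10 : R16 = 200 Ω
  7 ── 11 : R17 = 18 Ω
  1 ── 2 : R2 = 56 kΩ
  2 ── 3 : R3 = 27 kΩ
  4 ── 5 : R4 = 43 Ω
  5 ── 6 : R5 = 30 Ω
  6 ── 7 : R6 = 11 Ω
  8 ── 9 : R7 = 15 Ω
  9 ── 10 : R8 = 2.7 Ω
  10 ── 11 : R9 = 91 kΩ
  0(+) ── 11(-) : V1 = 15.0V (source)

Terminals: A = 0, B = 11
Nodal analysis, taking node 11 as the 0 V reference.
Source V1 fixes V_0 = 15 V.
KCL at each unknown node (sum of currents leaving = 0; resistances in Ω):
  Node 1: (V_1 - 15)/13000 + (V_1 - V_2)/56000 + (V_1 - V_5)/20000 = 0
  Node 2: (V_2 - V_1)/56000 + (V_2 - V_3)/27000 + (V_2 - V_6)/91 = 0
  Node 3: (V_3 - V_2)/27000 + (V_3 - V_7)/2.7 = 0
  Node 4: (V_4 - V_5)/43 + (V_4 - 15)/62000 + (V_4 - V_8)/6.8 = 0
  Node 5: (V_5 - V_4)/43 + (V_5 - V_6)/30 + (V_5 - V_1)/20000 + (V_5 - V_9)/3300 = 0
  Node 6: (V_6 - V_5)/30 + (V_6 - V_7)/11 + (V_6 - V_2)/91 + (V_6 - V_10)/200 = 0
  Node 7: (V_7 - V_6)/11 + (V_7 - V_3)/2.7 + (V_7 - 0)/18 = 0
  Node 8: (V_8 - V_9)/15 + (V_8 - V_4)/6.8 = 0
  Node 9: (V_9 - V_8)/15 + (V_9 - V_10)/2.7 + (V_9 - V_5)/3300 = 0
  Node 10: (V_10 - V_9)/2.7 + (V_10 - 0)/91000 + (V_10 - V_6)/200 = 0
Collecting terms (coefficients in siemens):
  0.0001448·V_1 - 0.00001786·V_2 - 0.00005·V_5 = 0.001154
  0.01104·V_2 - 0.00001786·V_1 - 0.00003704·V_3 - 0.01099·V_6 = 0
  0.3704·V_3 - 0.00003704·V_2 - 0.3704·V_7 = 0
  0.1703·V_4 - 0.02326·V_5 - 0.1471·V_8 = 0.0002419
  0.05694·V_5 - 0.00005·V_1 - 0.02326·V_4 - 0.03333·V_6 - 0.000303·V_9 = 0
  0.1402·V_6 - 0.01099·V_2 - 0.03333·V_5 - 0.09091·V_7 - 0.005·V_10 = 0
  0.5168·V_7 - 0.3704·V_3 - 0.09091·V_6 = 0
  0.2137·V_8 - 0.1471·V_4 - 0.06667·V_9 = 0
  0.4373·V_9 - 0.000303·V_5 - 0.06667·V_8 - 0.3704·V_10 = 0
  0.3754·V_10 - 0.005·V_6 - 0.3704·V_9 = 0
Solving these 10 simultaneous equations (Gaussian elimination) gives:
  V_1 = 7.987 V, V_2 = 0.03547 V, V_3 = 0.01405 V, V_4 = 0.04485 V
  V_5 = 0.0388 V, V_6 = 0.02262 V, V_7 = 0.01404 V, V_8 = 0.04416 V
  V_9 = 0.04266 V, V_10 = 0.04239 V
Power in each resistor, P = (ΔV)²/R:
  P_R1 = (15 - 7.987)²/13000 = 0.003783 W
  P_R2 = (7.987 - 0.03547)²/56000 = 0.001129 W
  P_R3 = (0.03547 - 0.01405)²/27000 = 0.00000001699 W
  P_R4 = (0.04485 - 0.0388)²/43 = 0.0000008515 W
  P_R5 = (0.0388 - 0.02262)²/30 = 0.000008726 W
  P_R6 = (0.02262 - 0.01404)²/11 = 0.000006682 W
  P_R7 = (0.04416 - 0.04266)²/15 = 0.0000001515 W
  P_R8 = (0.04266 - 0.04239)²/2.7 = 0.00000002664 W
  P_R9 = (0.04239 - 0)²/91000 = 0.00000001974 W
  P_R10 = (15 - 0.04485)²/62000 = 0.003607 W
  P_R11 = (7.987 - 0.0388)²/20000 = 0.003159 W
  P_R12 = (0.03547 - 0.02262)²/91 = 0.000001814 W
  P_R13 = (0.01405 - 0.01404)²/2.7 = 0.000000000001699 W
  P_R14 = (0.04485 - 0.04416)²/6.8 = 0.00000006867 W
  P_R15 = (0.0388 - 0.04266)²/3300 = 0.000000004515 W
  P_R16 = (0.02262 - 0.04239)²/200 = 0.000001955 W
  P_R17 = (0.01404 - 0)²/18 = 0.00001096 W
P_total = P_R1 + P_R2 + P_R3 + P_R4 + P_R5 + P_R6 + P_R7 + P_R8 + P_R9 + P_R10 + P_R11 + P_R12 + P_R13 + P_R14 + P_R15 + P_R16 + P_R17 = 0.01171 W

Final answer: 0.01171 W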